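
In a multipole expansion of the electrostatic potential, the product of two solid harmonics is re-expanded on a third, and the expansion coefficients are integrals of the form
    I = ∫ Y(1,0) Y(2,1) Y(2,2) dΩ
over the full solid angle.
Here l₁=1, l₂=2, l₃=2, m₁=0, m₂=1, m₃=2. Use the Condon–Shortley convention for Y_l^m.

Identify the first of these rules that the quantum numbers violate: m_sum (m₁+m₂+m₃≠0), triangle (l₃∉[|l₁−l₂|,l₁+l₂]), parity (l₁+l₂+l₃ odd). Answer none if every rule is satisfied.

azimuthal sum: 0 + 1 + 2 = 3  ✗
1 ≤ 2 ≤ 3 (triangle on l)
L = 1 + 2 + 2 = 5 (odd)

m_sum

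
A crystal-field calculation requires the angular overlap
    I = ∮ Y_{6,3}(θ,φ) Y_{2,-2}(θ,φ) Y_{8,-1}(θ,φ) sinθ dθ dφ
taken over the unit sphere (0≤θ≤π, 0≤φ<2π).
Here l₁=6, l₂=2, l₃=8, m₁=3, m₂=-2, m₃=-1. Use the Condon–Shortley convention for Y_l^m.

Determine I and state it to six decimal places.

m-sum 0 ✓  L=16 even ✓  4≤8≤8 ✓
Π(2lᵢ+1) = 13×5×17 = 1105
triangle coeff Δ(6,2,8) = 1/30940
Σ_t [0,0]: t=0:+1/2073600 = 1/2073600
(3j)²=28/1105 [(6 2 8; 0 0 0)], sign=+1
Σ_t [0,0]: t=0:+1/52254720 = 1/52254720
(3j)²=1/884 [(6 2 8; 3 -2 -1)], sign=-1
⇒ 4πI² = 7/221
I = (-1)√(7/221/(4π)) = -0.05020511

-0.050205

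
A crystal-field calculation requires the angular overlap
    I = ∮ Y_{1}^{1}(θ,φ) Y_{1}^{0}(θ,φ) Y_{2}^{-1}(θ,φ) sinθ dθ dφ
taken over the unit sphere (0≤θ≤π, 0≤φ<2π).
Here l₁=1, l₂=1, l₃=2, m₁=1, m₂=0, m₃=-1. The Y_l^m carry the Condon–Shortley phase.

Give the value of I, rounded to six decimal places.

-0.218510

Checks pass: Σm=0; 4 even; l₃=2∈[0,2].
(2·1+1)(2·1+1)(2·2+1) = 45
Δ: 0! 2! 2! / 5! → 1/30
sum: t=0:+1/1 = 1/1
3j²(1 1 2; 0 0 0) = Δ·Π!·Σ² = 2/15  (sign +1)
sum: t=0:+1/2 = 1/2
3j²(1 1 2; 1 0 -1) = Δ·Π!·Σ² = 1/10  (sign -1)
combine: 4πI² = 45·2/15·1/10 = 3/5
take √, sign -1: I = -0.21850969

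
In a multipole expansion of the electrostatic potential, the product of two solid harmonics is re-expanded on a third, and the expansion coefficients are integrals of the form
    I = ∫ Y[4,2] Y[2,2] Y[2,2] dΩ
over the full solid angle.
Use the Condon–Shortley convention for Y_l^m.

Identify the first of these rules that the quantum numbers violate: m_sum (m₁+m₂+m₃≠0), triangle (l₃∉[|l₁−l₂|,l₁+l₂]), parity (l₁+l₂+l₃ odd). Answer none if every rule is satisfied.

azimuthal sum: 2 + 2 + 2 = 6  ✗
2 ≤ 2 ≤ 6 (triangle on l)
L = 4 + 2 + 2 = 8 (even)

m_sum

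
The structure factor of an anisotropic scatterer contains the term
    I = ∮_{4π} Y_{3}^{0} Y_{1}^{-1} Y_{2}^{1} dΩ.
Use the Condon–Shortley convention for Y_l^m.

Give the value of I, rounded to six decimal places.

Rules hold: Σm=0, L=6 even, 2≤2≤4.
N = 7·3·5 = 105
Δ = 2!·4!·0!/7! = 1/105
Racah Σ t=1..1: t=1:−1/4 = -1/4
⇒ 3j(3 1 2; 0 0 0)² = 3/35, sgn -1
Racah Σ t=0..0: t=0:+1/12 = 1/12
⇒ 3j(3 1 2; 0 -1 1)² = 1/35, sgn -1
4πI² = N·(3j₀)²·(3jₘ)² = 9/35
I = +1·√(0.257143/4π) = 0.14304817

0.143048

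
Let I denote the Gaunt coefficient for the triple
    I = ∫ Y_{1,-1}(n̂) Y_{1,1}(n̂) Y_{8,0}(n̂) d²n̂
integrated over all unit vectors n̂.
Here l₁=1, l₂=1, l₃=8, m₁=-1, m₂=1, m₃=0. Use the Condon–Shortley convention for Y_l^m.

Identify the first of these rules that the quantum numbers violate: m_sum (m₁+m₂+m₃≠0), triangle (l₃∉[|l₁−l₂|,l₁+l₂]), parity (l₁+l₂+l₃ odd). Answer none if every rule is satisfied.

Σmᵢ = 0  ✓
l₃∈[|l₁−l₂|,l₁+l₂]=[0,2], have l₃=8  ✗
Σlᵢ = 10 ⇒ even

triangle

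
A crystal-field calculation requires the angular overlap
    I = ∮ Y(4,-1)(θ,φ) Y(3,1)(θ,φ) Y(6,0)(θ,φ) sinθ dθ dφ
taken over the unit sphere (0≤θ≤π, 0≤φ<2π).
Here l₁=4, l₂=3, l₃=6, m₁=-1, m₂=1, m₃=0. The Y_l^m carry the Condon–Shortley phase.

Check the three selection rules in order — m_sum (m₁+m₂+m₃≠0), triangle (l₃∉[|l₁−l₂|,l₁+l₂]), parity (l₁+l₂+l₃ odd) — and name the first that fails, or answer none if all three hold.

parity

Σmᵢ = 0  ✓
l₃∈[|l₁−l₂|,l₁+l₂]=[1,7], have l₃=6  ✓
Σlᵢ = 13 ⇒ odd  ✗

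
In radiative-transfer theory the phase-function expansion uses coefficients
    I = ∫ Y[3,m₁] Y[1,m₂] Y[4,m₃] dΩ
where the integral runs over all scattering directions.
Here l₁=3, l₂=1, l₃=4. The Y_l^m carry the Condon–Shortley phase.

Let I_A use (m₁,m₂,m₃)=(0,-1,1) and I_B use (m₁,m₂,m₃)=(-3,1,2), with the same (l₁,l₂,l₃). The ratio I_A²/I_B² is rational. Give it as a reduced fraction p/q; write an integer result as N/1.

10/1

Same 3,1,4: normalisation and zero-m 3j drop out of the ratio.
A: Δ: 0! 6! 2! / 9! → 1/252; sum: t=0:+1/72 = 1/72; 3j²(3 1 4; 0 -1 1) = Δ·Π!·Σ² = 5/126  (sign -1)
B: Δ: 0! 6! 2! / 9! → 1/252; sum: t=0:+1/1440 = 1/1440; 3j²(3 1 4; -3 1 2) = Δ·Π!·Σ² = 1/252  (sign +1)
I_A²/I_B² = (5/126)/(1/252) = 10/1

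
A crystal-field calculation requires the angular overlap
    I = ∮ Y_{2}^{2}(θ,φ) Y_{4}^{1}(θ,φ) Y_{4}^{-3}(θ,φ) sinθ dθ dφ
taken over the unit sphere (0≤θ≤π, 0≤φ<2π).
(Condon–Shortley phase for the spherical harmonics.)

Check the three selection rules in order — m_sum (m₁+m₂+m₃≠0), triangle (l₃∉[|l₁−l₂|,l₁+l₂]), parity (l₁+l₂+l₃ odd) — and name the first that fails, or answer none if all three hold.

m₁+m₂+m₃ = 2 + 1 − 3 = 0  ✓
triangle: |2−4|=2 ≤ l₃=4 ≤ 2+4=6  ✓
parity: l₁+l₂+l₃ = 10 is even  ✓

none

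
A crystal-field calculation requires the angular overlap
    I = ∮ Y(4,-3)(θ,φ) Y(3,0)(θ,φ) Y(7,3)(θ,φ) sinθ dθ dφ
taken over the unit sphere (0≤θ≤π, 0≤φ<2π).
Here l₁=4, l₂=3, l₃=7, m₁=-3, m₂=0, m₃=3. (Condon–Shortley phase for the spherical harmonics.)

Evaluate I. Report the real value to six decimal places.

-0.147623

Checks pass: Σm=0; 14 even; l₃=7∈[1,7].
(2·4+1)(2·3+1)(2·7+1) = 945
Δ: 0! 8! 6! / 15! → 1/45045
sum: t=0:+1/20736 = 1/20736
3j²(4 3 7; 0 0 0) = Δ·Π!·Σ² = 35/1287  (sign -1)
sum: t=0:+1/181440 = 1/181440
3j²(4 3 7; -3 0 3) = Δ·Π!·Σ² = 32/3003  (sign +1)
combine: 4πI² = 945·35/1287·32/3003 = 5600/20449
take √, sign -1: I = -0.14762267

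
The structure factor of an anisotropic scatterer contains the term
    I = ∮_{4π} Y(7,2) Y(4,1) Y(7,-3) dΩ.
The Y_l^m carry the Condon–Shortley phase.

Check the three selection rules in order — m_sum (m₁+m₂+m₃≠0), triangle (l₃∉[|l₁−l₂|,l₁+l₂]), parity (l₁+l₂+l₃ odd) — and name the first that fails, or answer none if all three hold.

none

Σmᵢ = 0  ✓
l₃∈[|l₁−l₂|,l₁+l₂]=[3,11], have l₃=7  ✓
Σlᵢ = 18 ⇒ even  ✓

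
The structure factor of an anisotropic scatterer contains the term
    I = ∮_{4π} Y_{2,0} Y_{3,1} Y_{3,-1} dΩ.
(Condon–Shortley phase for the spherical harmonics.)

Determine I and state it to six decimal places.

-0.126157

Checks pass: Σm=0; 8 even; l₃=3∈[1,5].
(2·2+1)(2·3+1)(2·3+1) = 245
Δ: 2! 2! 4! / 9! → 1/3780
sum: t=0:+1/24 t=1:−1/4 t=2:+1/24 = -1/6
3j²(2 3 3; 0 0 0) = Δ·Π!·Σ² = 4/105  (sign +1)
sum: t=0:+1/96 t=1:−1/6 t=2:+1/16 = -3/32
3j²(2 3 3; 0 1 -1) = Δ·Π!·Σ² = 3/140  (sign -1)
combine: 4πI² = 245·4/105·3/140 = 1/5
take √, sign -1: I = -0.12615663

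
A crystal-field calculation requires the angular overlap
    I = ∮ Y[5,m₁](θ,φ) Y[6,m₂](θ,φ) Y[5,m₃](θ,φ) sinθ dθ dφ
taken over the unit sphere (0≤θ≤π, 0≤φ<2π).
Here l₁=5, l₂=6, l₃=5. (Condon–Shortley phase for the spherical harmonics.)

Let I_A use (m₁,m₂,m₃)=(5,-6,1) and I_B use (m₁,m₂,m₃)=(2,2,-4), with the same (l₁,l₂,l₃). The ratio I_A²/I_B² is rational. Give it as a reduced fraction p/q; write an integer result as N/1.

Same 5,6,5: normalisation and zero-m 3j drop out of the ratio.
A: Δ: 6! 4! 6! / 17! → 1/28588560; sum: t=0:+1/12441600 = 1/12441600; 3j²(5 6 5; 5 -6 1) = Δ·Π!·Σ² = 3/442  (sign +1)
B: Δ: 6! 4! 6! / 17! → 1/28588560; sum: t=2:+1/207360 t=3:−1/103680 = -1/207360; 3j²(5 6 5; 2 2 -4) = Δ·Π!·Σ² = 21/2431  (sign +1)
I_A²/I_B² = (3/442)/(21/2431) = 11/14

11/14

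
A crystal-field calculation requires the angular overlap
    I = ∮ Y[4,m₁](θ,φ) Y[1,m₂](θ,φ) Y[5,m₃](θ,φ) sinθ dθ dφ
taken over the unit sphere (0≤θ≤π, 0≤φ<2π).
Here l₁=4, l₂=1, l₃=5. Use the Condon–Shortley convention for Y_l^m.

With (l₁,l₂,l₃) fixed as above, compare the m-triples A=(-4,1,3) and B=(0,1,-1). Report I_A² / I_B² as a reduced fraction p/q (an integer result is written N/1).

1/15

Same 4,1,5: normalisation and zero-m 3j drop out of the ratio.
A: Δ: 0! 8! 2! / 11! → 1/495; sum: t=0:+1/80640 = 1/80640; 3j²(4 1 5; -4 1 3) = Δ·Π!·Σ² = 1/495  (sign +1)
B: Δ: 0! 8! 2! / 11! → 1/495; sum: t=0:+1/1152 = 1/1152; 3j²(4 1 5; 0 1 -1) = Δ·Π!·Σ² = 1/33  (sign +1)
I_A²/I_B² = (1/495)/(1/33) = 1/15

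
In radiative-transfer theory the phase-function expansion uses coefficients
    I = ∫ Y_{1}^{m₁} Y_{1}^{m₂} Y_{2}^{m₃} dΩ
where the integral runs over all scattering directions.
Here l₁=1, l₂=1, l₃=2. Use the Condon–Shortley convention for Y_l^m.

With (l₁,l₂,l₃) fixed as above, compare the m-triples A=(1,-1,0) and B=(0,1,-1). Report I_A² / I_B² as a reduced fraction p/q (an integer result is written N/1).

1/3

l's match ⇒ only the (l;m) 3-j factors differ between A and B.
A: triangle coeff Δ(1,1,2) = 1/30; Σ_t [0,0]: t=0:+1/4 = 1/4; (3j)²=1/30 [(1 1 2; 1 -1 0)], sign=+1
B: triangle coeff Δ(1,1,2) = 1/30; Σ_t [0,0]: t=0:+1/2 = 1/2; (3j)²=1/10 [(1 1 2; 0 1 -1)], sign=-1
I_A²/I_B² = (1/30)/(1/10) = 1/3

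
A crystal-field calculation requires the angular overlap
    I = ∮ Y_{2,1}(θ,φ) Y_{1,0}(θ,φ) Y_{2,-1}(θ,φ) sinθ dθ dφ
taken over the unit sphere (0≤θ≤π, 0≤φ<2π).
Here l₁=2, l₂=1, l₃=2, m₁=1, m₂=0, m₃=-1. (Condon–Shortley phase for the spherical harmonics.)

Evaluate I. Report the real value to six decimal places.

0.000000

Σlᵢ=5 odd — θ-integrand is odd under cosθ→−cosθ; I=0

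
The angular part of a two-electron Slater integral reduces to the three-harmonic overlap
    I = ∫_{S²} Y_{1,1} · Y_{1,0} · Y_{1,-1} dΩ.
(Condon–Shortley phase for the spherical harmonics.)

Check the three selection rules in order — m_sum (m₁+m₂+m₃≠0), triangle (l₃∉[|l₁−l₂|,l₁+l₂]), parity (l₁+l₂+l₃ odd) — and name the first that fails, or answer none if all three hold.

Σmᵢ = 0  ✓
l₃∈[|l₁−l₂|,l₁+l₂]=[0,2], have l₃=1  ✓
Σlᵢ = 3 ⇒ odd  ✗

parity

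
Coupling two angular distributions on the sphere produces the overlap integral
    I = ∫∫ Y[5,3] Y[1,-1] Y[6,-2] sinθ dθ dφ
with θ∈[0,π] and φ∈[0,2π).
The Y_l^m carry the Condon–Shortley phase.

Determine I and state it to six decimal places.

m-sum 0 ✓  L=12 even ✓  4≤6≤6 ✓
Π(2lᵢ+1) = 11×3×13 = 429
triangle coeff Δ(5,1,6) = 1/858
Σ_t [0,0]: t=0:+1/14400 = 1/14400
(3j)²=6/143 [(5 1 6; 0 0 0)], sign=+1
Σ_t [0,0]: t=0:+1/161280 = 1/161280
(3j)²=1/143 [(5 1 6; 3 -1 -2)], sign=+1
⇒ 4πI² = 18/143
I = (+1)√(18/143/(4π)) = 0.10008369

0.100084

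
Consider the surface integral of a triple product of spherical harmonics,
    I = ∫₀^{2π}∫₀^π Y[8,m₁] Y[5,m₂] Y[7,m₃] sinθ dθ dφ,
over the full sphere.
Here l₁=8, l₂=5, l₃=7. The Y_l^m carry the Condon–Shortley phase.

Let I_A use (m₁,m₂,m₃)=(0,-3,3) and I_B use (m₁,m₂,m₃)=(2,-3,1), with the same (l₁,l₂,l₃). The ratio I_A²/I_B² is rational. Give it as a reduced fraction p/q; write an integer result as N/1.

240/1183

Same 8,5,7: normalisation and zero-m 3j drop out of the ratio.
A: Δ: 6! 10! 4! / 21! → 1/814773960; sum: t=0:+1/232243200 t=1:−1/21772800 t=2:+1/19906560 = 1/116121600; 3j²(8 5 7; 0 -3 3) = Δ·Π!·Σ² = 48/46189  (sign +1)
B: Δ: 6! 10! 4! / 21! → 1/814773960; sum: t=0:+1/49766400 t=1:−1/10368000 t=2:+1/19906560 = -13/497664000; 3j²(8 5 7; 2 -3 1) = Δ·Π!·Σ² = 91/17765  (sign -1)
I_A²/I_B² = (48/46189)/(91/17765) = 240/1183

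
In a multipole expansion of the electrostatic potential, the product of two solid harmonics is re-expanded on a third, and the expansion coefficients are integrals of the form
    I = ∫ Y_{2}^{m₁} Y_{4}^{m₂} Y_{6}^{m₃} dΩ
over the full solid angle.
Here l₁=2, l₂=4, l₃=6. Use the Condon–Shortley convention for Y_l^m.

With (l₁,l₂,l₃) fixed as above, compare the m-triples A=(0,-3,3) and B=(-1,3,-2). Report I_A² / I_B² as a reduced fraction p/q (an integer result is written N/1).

Same 2,4,6: normalisation and zero-m 3j drop out of the ratio.
A: Δ: 0! 4! 8! / 13! → 1/6435; sum: t=0:+1/20160 = 1/20160; 3j²(2 4 6; 0 -3 3) = Δ·Π!·Σ² = 12/715  (sign -1)
B: Δ: 0! 4! 8! / 13! → 1/6435; sum: t=0:+1/30240 = 1/30240; 3j²(2 4 6; -1 3 -2) = Δ·Π!·Σ² = 32/6435  (sign +1)
I_A²/I_B² = (12/715)/(32/6435) = 27/8

27/8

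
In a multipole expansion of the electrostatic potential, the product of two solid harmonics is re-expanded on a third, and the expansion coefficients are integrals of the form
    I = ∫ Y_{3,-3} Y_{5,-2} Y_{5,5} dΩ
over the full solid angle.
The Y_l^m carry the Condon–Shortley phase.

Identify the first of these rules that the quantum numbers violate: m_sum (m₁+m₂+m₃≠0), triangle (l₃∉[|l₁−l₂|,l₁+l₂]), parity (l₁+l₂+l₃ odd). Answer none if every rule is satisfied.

azimuthal sum: -3 − 2 + 5 = 0  ✓
2 ≤ 5 ≤ 8 (triangle on l)  ✓
L = 3 + 5 + 5 = 13 (odd)  ✗

parity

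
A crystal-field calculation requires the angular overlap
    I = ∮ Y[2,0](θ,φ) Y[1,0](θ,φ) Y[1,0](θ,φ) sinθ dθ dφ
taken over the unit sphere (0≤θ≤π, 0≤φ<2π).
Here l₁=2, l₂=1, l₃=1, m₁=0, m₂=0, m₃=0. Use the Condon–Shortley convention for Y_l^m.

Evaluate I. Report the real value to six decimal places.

0.252313

Checks pass: Σm=0; 4 even; l₃=1∈[1,3].
(2·2+1)(2·1+1)(2·1+1) = 45
Δ: 2! 2! 0! / 5! → 1/30
sum: t=1:−1/1 = -1/1
3j²(2 1 1; 0 0 0) = Δ·Π!·Σ² = 2/15  (sign +1)
(m-triple is (0,0,0) — same symbol as above.)
combine: 4πI² = 45·2/15·2/15 = 4/5
take √, sign +1: I = 0.25231325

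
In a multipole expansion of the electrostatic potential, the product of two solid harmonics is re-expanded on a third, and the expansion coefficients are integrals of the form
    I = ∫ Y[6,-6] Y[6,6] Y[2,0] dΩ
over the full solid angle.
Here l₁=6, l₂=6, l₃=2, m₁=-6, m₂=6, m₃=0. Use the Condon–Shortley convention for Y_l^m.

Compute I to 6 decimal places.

-0.252313

Checks pass: Σm=0; 14 even; l₃=2∈[0,12].
(2·6+1)(2·6+1)(2·2+1) = 845
Δ: 10! 2! 2! / 15! → 1/90090
sum: t=4:+1/69120 t=5:−1/14400 t=6:+1/69120 = -7/172800
3j²(6 6 2; 0 0 0) = Δ·Π!·Σ² = 14/715  (sign -1)
sum: t=10:+1/14515200 = 1/14515200
3j²(6 6 2; -6 6 0) = Δ·Π!·Σ² = 22/455  (sign +1)
combine: 4πI² = 845·14/715·22/455 = 4/5
take √, sign -1: I = -0.25231325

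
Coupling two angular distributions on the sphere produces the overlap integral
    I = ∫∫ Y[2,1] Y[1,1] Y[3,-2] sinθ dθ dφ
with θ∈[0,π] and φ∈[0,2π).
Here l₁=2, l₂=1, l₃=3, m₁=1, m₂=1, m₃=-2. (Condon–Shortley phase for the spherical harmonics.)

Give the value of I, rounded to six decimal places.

0.261169

Checks pass: Σm=0; 6 even; l₃=3∈[1,3].
(2·2+1)(2·1+1)(2·3+1) = 105
Δ: 0! 4! 2! / 7! → 1/105
sum: t=0:+1/4 = 1/4
3j²(2 1 3; 0 0 0) = Δ·Π!·Σ² = 3/35  (sign -1)
sum: t=0:+1/12 = 1/12
3j²(2 1 3; 1 1 -2) = Δ·Π!·Σ² = 2/21  (sign -1)
combine: 4πI² = 105·3/35·2/21 = 6/7
take √, sign +1: I = 0.26116903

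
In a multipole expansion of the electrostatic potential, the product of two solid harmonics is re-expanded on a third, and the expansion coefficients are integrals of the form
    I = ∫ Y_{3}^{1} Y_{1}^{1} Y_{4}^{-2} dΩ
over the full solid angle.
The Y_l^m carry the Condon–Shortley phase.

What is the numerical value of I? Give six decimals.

Rules hold: Σm=0, L=8 even, 2≤4≤4.
N = 7·3·9 = 189
Δ = 0!·6!·2!/9! = 1/252
Racah Σ t=0..0: t=0:+1/36 = 1/36
⇒ 3j(3 1 4; 0 0 0)² = 4/63, sgn +1
Racah Σ t=0..0: t=0:+1/96 = 1/96
⇒ 3j(3 1 4; 1 1 -2)² = 5/84, sgn +1
4πI² = N·(3j₀)²·(3jₘ)² = 5/7
I = +1·√(0.714286/4π) = 0.23841361

0.238414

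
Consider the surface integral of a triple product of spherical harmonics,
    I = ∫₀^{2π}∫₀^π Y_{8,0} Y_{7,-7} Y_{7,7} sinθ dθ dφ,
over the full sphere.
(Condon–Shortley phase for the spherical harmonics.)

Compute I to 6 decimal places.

Checks pass: Σm=0; 22 even; l₃=7∈[1,15].
(2·8+1)(2·7+1)(2·7+1) = 3825
Δ: 8! 8! 6! / 23! → 1/22086194130
sum: t=1:−1/18289152000 t=2:+1/248832000 t=3:−1/24883200 t=4:+1/11943936 t=5:−1/24883200 t=6:+1/248832000 t=7:−1/18289152000 = 11/975421440
3j²(8 7 7; 0 0 0) = Δ·Π!·Σ² = 1750/289731  (sign -1)
sum: t=0:+1/1170505728000 = 1/1170505728000
3j²(8 7 7; 0 -7 7) = Δ·Π!·Σ² = 91/222870  (sign +1)
combine: 4πI² = 3825·1750/289731·91/222870 = 30625/3246473
take √, sign -1: I = -0.02739853

-0.027399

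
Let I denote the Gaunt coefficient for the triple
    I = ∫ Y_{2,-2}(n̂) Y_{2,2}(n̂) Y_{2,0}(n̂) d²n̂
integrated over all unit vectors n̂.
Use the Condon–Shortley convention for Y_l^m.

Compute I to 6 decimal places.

Checks pass: Σm=0; 6 even; l₃=2∈[0,4].
(2·2+1)(2·2+1)(2·2+1) = 125
Δ: 2! 2! 2! / 7! → 1/630
sum: t=0:+1/8 t=1:−1/1 t=2:+1/8 = -3/4
3j²(2 2 2; 0 0 0) = Δ·Π!·Σ² = 2/35  (sign -1)
sum: t=2:+1/8 = 1/8
3j²(2 2 2; -2 2 0) = Δ·Π!·Σ² = 2/35  (sign +1)
combine: 4πI² = 125·2/35·2/35 = 20/49
take √, sign -1: I = -0.18022375

-0.180224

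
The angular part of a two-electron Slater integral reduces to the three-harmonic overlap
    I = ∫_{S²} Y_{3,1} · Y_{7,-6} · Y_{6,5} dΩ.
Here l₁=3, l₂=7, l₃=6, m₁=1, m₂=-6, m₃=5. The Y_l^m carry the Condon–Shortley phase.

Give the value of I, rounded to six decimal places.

-0.034007

m-sum 0 ✓  L=16 even ✓  4≤6≤10 ✓
Π(2lᵢ+1) = 7×15×13 = 1365
triangle coeff Δ(3,7,6) = 1/2042040
Σ_t [1,3]: t=1:−1/207360 t=2:+1/57600 t=3:−1/207360 = 1/129600
(3j)²=168/12155 [(3 7 6; 0 0 0)], sign=+1
Σ_t [0,1]: t=0:+1/17418240 t=1:−1/21772800 = 1/87091200
(3j)²=11/14280 [(3 7 6; 1 -6 5)], sign=-1
⇒ 4πI² = 21/1445
I = (-1)√(21/1445/(4π)) = -0.03400719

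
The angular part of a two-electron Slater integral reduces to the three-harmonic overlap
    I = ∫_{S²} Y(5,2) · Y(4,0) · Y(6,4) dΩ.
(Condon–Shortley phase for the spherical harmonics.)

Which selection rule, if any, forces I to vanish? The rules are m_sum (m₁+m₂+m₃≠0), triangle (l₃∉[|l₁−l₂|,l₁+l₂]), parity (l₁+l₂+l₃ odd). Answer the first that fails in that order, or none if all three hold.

m_sum

m₁+m₂+m₃ = 2 + 0 + 4 = 6  ✗
triangle: |5−4|=1 ≤ l₃=6 ≤ 5+4=9
parity: l₁+l₂+l₃ = 15 is odd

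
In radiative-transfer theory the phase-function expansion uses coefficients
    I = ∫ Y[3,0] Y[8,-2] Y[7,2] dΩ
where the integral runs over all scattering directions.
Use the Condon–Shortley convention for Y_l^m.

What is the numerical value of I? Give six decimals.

0.094539

m-sum 0 ✓  L=18 even ✓  5≤7≤11 ✓
Π(2lᵢ+1) = 7×17×15 = 1785
triangle coeff Δ(3,8,7) = 1/5290740
Σ_t [1,3]: t=1:−1/7257600 t=2:+1/2073600 t=3:−1/7257600 = 1/4838400
(3j)²=252/20995 [(3 8 7; 0 0 0)], sign=-1
Σ_t [1,3]: t=1:−1/7257600 t=2:+1/3870720 t=3:−1/26127360 = 43/522547200
(3j)²=1849/352716 [(3 8 7; 0 -2 2)], sign=-1
⇒ 4πI² = 116487/1037153
I = (+1)√(116487/1037153/(4π)) = 0.09453930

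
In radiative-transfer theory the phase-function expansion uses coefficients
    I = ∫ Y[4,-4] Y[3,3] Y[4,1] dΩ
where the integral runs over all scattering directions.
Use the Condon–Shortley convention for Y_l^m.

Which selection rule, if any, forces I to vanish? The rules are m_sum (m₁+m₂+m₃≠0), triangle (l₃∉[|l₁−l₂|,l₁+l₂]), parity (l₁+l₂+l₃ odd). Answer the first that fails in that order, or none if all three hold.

parity

azimuthal sum: -4 + 3 + 1 = 0  ✓
1 ≤ 4 ≤ 7 (triangle on l)  ✓
L = 4 + 3 + 4 = 11 (odd)  ✗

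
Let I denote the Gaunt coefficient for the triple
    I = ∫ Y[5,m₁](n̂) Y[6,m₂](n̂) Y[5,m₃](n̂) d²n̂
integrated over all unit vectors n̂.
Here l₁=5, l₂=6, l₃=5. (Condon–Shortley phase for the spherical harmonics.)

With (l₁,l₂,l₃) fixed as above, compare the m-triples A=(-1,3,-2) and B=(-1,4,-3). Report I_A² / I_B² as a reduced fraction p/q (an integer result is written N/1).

Shared (l₁,l₂,l₃)=(5,6,5): N and (l;000)² cancel in I_A²/I_B².
A: Δ = 6!·4!·6!/17! = 1/28588560; Racah Σ t=3..6: t=3:−1/155520 t=4:+1/23040 t=5:−1/34560 t=6:+1/622080 = 1/103680; ⇒ 3j(5 6 5; -1 3 -2)² = 9/2431, sgn -1
B: Δ = 6!·4!·6!/17! = 1/28588560; Racah Σ t=4..6: t=4:+1/138240 t=5:−1/86400 t=6:+1/829440 = -13/4147200; ⇒ 3j(5 6 5; -1 4 -3)² = 13/3740, sgn -1
I_A²/I_B² = (9/2431)/(13/3740) = 180/169

180/169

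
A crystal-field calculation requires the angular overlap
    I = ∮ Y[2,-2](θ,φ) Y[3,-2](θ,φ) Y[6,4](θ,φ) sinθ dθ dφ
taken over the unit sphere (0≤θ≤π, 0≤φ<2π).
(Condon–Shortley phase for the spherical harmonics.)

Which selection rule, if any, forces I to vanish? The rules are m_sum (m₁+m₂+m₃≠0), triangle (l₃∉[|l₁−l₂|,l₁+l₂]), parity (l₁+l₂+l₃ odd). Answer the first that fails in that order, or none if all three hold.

triangle

azimuthal sum: -2 − 2 + 4 = 0  ✓
1 ≤ 6 ≤ 5 (triangle on l)  ✗
L = 2 + 3 + 6 = 11 (odd)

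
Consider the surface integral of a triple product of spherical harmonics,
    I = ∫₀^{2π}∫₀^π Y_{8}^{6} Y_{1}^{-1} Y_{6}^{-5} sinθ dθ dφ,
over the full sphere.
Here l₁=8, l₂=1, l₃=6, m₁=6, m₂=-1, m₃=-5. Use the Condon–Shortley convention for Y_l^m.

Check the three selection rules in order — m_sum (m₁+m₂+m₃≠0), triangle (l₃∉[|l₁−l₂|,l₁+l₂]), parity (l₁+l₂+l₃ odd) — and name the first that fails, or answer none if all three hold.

azimuthal sum: 6 − 1 − 5 = 0  ✓
7 ≤ 6 ≤ 9 (triangle on l)  ✗
L = 8 + 1 + 6 = 15 (odd)

triangle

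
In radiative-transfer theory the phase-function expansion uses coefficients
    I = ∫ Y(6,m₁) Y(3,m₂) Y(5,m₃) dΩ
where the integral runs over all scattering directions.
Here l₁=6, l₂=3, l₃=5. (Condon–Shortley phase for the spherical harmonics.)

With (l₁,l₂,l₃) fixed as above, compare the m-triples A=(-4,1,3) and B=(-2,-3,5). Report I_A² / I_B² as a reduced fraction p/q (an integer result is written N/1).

l's match ⇒ only the (l;m) 3-j factors differ between A and B.
A: triangle coeff Δ(6,3,5) = 1/675675; Σ_t [2,4]: t=2:+1/322560 t=3:−1/30240 t=4:+1/69120 = -1/64512; (3j)²=10/1001 [(6 3 5; -4 1 3)], sign=-1
B: triangle coeff Δ(6,3,5) = 1/675675; Σ_t [0,0]: t=0:+1/1935360 = 1/1935360; (3j)²=1/1001 [(6 3 5; -2 -3 5)], sign=+1
I_A²/I_B² = (10/1001)/(1/1001) = 10/1

10/1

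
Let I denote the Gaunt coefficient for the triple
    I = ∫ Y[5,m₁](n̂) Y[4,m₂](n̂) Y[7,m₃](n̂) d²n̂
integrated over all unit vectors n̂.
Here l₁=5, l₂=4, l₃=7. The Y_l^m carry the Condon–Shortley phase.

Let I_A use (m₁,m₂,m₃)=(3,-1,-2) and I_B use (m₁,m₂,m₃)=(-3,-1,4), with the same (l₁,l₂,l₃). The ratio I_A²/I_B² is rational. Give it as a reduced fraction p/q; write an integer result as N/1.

l's match ⇒ only the (l;m) 3-j factors differ between A and B.
A: triangle coeff Δ(5,4,7) = 1/6126120; Σ_t [0,2]: t=0:+1/103680 t=1:−1/241920 t=2:+1/9676800 = 163/29030400; (3j)²=26569/2042040 [(5 4 7; 3 -1 -2)], sign=-1
B: triangle coeff Δ(5,4,7) = 1/6126120; Σ_t [0,2]: t=0:+1/2903040 t=1:−1/241920 t=2:+1/345600 = -13/14515200; (3j)²=13/7140 [(5 4 7; -3 -1 4)], sign=+1
I_A²/I_B² = (26569/2042040)/(13/7140) = 26569/3718

26569/3718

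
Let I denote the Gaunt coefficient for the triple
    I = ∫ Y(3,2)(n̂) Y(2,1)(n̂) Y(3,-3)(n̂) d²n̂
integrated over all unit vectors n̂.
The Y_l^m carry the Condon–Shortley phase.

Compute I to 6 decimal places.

m-sum 0 ✓  L=8 even ✓  1≤3≤5 ✓
Π(2lᵢ+1) = 7×5×7 = 245
triangle coeff Δ(3,2,3) = 1/3780
Σ_t [0,2]: t=0:+1/24 t=1:−1/4 t=2:+1/24 = -1/6
(3j)²=4/105 [(3 2 3; 0 0 0)], sign=+1
Σ_t [1,1]: t=1:−1/48 = -1/48
(3j)²=5/84 [(3 2 3; 2 1 -3)], sign=-1
⇒ 4πI² = 5/9
I = (-1)√(5/9/(4π)) = -0.21026104

-0.210261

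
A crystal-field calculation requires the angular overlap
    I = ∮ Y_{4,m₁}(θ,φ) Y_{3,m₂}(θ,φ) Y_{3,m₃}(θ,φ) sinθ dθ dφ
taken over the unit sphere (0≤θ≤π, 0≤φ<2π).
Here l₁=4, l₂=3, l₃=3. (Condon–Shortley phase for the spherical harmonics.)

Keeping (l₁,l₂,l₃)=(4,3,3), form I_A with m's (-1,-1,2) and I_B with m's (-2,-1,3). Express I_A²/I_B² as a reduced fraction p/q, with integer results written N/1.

16/27

Shared (l₁,l₂,l₃)=(4,3,3): N and (l;000)² cancel in I_A²/I_B².
A: Δ = 4!·4!·2!/11! = 1/34650; Racah Σ t=1..2: t=1:−1/144 t=2:+1/48 = 1/72; ⇒ 3j(4 3 3; -1 -1 2)² = 16/693, sgn -1
B: Δ = 4!·4!·2!/11! = 1/34650; Racah Σ t=2..2: t=2:+1/192 = 1/192; ⇒ 3j(4 3 3; -2 -1 3)² = 3/77, sgn +1
I_A²/I_B² = (16/693)/(3/77) = 16/27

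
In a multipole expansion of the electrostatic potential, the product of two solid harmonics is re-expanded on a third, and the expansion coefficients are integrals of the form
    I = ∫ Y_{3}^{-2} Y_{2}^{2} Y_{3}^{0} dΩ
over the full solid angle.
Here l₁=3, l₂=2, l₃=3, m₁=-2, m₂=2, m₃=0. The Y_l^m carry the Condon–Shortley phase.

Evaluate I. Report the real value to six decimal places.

Checks pass: Σm=0; 8 even; l₃=3∈[1,5].
(2·3+1)(2·2+1)(2·3+1) = 245
Δ: 2! 4! 2! / 9! → 1/3780
sum: t=0:+1/24 t=1:−1/4 t=2:+1/24 = -1/6
3j²(3 2 3; 0 0 0) = Δ·Π!·Σ² = 4/105  (sign +1)
sum: t=2:+1/24 = 1/24
3j²(3 2 3; -2 2 0) = Δ·Π!·Σ² = 1/21  (sign -1)
combine: 4πI² = 245·4/105·1/21 = 4/9
take √, sign -1: I = -0.18806319

-0.188063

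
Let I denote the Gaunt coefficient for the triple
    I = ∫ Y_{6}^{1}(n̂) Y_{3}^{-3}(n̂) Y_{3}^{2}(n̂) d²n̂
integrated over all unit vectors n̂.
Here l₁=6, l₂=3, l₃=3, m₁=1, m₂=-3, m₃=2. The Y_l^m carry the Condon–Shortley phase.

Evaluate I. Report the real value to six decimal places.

-0.031364

Checks pass: Σm=0; 12 even; l₃=3∈[3,9].
(2·6+1)(2·3+1)(2·3+1) = 637
Δ: 6! 6! 0! / 13! → 1/12012
sum: t=3:−1/1296 = -1/1296
3j²(6 3 3; 0 0 0) = Δ·Π!·Σ² = 100/3003  (sign +1)
sum: t=0:+1/86400 = 1/86400
3j²(6 3 3; 1 -3 2) = Δ·Π!·Σ² = 1/1716  (sign -1)
combine: 4πI² = 637·100/3003·1/1716 = 175/14157
take √, sign -1: I = -0.03136379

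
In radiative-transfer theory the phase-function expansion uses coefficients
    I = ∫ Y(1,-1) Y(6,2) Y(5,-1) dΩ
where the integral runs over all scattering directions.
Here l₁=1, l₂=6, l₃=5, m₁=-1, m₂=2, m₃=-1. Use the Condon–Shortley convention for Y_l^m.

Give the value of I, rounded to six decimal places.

m-sum 0 ✓  L=12 even ✓  5≤5≤7 ✓
Π(2lᵢ+1) = 3×13×11 = 429
triangle coeff Δ(1,6,5) = 1/858
Σ_t [1,1]: t=1:−1/14400 = -1/14400
(3j)²=6/143 [(1 6 5; 0 0 0)], sign=+1
Σ_t [2,2]: t=2:+1/34560 = 1/34560
(3j)²=14/429 [(1 6 5; -1 2 -1)], sign=+1
⇒ 4πI² = 84/143
I = (+1)√(84/143/(4π)) = 0.21620548

0.216205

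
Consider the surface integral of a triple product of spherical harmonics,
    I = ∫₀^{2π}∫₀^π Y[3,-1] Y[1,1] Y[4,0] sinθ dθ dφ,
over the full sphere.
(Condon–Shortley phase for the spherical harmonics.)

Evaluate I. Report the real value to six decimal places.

0.150786

m-sum 0 ✓  L=8 even ✓  2≤4≤4 ✓
Π(2lᵢ+1) = 7×3×9 = 189
triangle coeff Δ(3,1,4) = 1/252
Σ_t [0,0]: t=0:+1/36 = 1/36
(3j)²=4/63 [(3 1 4; 0 0 0)], sign=+1
Σ_t [0,0]: t=0:+1/96 = 1/96
(3j)²=1/42 [(3 1 4; -1 1 0)], sign=+1
⇒ 4πI² = 2/7
I = (+1)√(2/7/(4π)) = 0.15078601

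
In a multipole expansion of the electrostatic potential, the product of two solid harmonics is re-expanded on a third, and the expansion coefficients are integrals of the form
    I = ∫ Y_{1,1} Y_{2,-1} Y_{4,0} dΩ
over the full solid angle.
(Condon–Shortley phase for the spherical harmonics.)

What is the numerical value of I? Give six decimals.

0.000000

triangle: need 1≤l₃≤3, have 4; I=0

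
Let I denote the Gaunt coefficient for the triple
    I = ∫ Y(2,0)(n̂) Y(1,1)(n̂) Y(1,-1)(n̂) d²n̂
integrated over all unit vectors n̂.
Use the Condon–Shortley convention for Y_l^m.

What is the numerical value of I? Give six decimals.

0.126157

m-sum 0 ✓  L=4 even ✓  1≤1≤3 ✓
Π(2lᵢ+1) = 5×3×3 = 45
triangle coeff Δ(2,1,1) = 1/30
Σ_t [1,1]: t=1:−1/1 = -1/1
(3j)²=2/15 [(2 1 1; 0 0 0)], sign=+1
Σ_t [2,2]: t=2:+1/4 = 1/4
(3j)²=1/30 [(2 1 1; 0 1 -1)], sign=+1
⇒ 4πI² = 1/5
I = (+1)√(1/5/(4π)) = 0.12615663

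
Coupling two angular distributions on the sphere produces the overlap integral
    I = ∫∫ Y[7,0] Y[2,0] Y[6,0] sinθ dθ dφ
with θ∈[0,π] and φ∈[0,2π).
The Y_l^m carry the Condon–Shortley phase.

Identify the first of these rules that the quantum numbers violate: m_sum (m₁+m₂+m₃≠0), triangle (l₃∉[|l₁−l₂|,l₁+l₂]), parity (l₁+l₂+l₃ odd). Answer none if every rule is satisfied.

m₁+m₂+m₃ = 0 + 0 + 0 = 0  ✓
triangle: |7−2|=5 ≤ l₃=6 ≤ 7+2=9  ✓
parity: l₁+l₂+l₃ = 15 is odd  ✗

parity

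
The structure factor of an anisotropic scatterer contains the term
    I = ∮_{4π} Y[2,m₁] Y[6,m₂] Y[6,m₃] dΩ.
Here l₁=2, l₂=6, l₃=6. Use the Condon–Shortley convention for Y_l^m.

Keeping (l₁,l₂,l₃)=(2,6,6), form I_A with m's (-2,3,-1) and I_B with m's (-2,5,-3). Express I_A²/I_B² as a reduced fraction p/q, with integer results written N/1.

24/11

Shared (l₁,l₂,l₃)=(2,6,6): N and (l;000)² cancel in I_A²/I_B².
A: Δ = 2!·2!·10!/15! = 1/90090; Racah Σ t=2..2: t=2:+1/120960 = 1/120960; ⇒ 3j(2 6 6; -2 3 -1)² = 24/1001, sgn -1
B: Δ = 2!·2!·10!/15! = 1/90090; Racah Σ t=2..2: t=2:+1/1451520 = 1/1451520; ⇒ 3j(2 6 6; -2 5 -3)² = 1/91, sgn -1
I_A²/I_B² = (24/1001)/(1/91) = 24/11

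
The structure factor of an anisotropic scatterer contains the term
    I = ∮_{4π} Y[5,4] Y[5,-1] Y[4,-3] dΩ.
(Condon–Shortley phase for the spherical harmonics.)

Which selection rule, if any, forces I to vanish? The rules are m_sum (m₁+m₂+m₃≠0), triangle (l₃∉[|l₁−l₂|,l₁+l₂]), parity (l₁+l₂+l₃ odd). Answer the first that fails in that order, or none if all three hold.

Σmᵢ = 0  ✓
l₃∈[|l₁−l₂|,l₁+l₂]=[0,10], have l₃=4  ✓
Σlᵢ = 14 ⇒ even  ✓

none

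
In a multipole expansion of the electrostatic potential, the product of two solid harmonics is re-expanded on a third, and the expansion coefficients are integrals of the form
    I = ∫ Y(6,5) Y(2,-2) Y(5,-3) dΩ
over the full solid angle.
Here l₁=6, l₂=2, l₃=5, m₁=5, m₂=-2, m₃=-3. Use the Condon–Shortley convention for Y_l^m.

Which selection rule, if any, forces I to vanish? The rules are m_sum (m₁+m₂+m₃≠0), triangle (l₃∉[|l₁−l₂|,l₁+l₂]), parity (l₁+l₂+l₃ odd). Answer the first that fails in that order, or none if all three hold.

m₁+m₂+m₃ = 5 − 2 − 3 = 0  ✓
triangle: |6−2|=4 ≤ l₃=5 ≤ 6+2=8  ✓
parity: l₁+l₂+l₃ = 13 is odd  ✗

parity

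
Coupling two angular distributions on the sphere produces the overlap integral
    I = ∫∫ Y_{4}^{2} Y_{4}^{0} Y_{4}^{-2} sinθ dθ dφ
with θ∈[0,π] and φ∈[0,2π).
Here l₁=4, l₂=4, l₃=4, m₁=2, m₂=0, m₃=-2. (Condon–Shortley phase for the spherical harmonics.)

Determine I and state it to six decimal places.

Rules hold: Σm=0, L=12 even, 0≤4≤8.
N = 9·9·9 = 729
Δ = 4!·4!·4!/13! = 1/450450
Racah Σ t=0..4: t=0:+1/13824 t=1:−1/216 t=2:+1/64 t=3:−1/216 t=4:+1/13824 = 5/768
⇒ 3j(4 4 4; 0 0 0)² = 18/1001, sgn +1
Racah Σ t=0..2: t=0:+1/2304 t=1:−1/216 t=2:+1/384 = -11/6912
⇒ 3j(4 4 4; 2 0 -2)² = 11/1638, sgn -1
4πI² = N·(3j₀)²·(3jₘ)² = 729/8281
I = -1·√(0.0880328/4π) = -0.08369845

-0.083698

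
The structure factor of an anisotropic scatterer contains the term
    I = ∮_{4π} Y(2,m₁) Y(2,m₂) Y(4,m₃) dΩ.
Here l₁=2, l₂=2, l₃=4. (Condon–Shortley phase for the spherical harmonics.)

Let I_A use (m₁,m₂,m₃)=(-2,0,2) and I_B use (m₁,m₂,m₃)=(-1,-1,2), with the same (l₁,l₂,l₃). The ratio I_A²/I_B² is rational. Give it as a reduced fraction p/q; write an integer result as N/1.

3/8

l's match ⇒ only the (l;m) 3-j factors differ between A and B.
A: triangle coeff Δ(2,2,4) = 1/630; Σ_t [0,0]: t=0:+1/96 = 1/96; (3j)²=1/42 [(2 2 4; -2 0 2)], sign=+1
B: triangle coeff Δ(2,2,4) = 1/630; Σ_t [0,0]: t=0:+1/36 = 1/36; (3j)²=4/63 [(2 2 4; -1 -1 2)], sign=+1
I_A²/I_B² = (1/42)/(4/63) = 3/8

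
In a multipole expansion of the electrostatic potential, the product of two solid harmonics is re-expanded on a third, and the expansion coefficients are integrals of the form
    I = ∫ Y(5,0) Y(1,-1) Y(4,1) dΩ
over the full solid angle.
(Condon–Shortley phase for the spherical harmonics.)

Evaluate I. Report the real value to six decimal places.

0.155288

m-sum 0 ✓  L=10 even ✓  4≤4≤6 ✓
Π(2lᵢ+1) = 11×3×9 = 297
triangle coeff Δ(5,1,4) = 1/495
Σ_t [1,1]: t=1:−1/576 = -1/576
(3j)²=5/99 [(5 1 4; 0 0 0)], sign=-1
Σ_t [0,0]: t=0:+1/1440 = 1/1440
(3j)²=2/99 [(5 1 4; 0 -1 1)], sign=-1
⇒ 4πI² = 10/33
I = (+1)√(10/33/(4π)) = 0.15528807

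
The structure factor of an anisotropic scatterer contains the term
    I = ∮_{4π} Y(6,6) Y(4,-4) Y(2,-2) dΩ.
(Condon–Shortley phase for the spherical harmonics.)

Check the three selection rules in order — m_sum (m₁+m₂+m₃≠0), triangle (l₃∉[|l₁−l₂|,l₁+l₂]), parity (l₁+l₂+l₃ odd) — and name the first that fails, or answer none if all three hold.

none

m₁+m₂+m₃ = 6 − 4 − 2 = 0  ✓
triangle: |6−4|=2 ≤ l₃=2 ≤ 6+4=10  ✓
parity: l₁+l₂+l₃ = 12 is even  ✓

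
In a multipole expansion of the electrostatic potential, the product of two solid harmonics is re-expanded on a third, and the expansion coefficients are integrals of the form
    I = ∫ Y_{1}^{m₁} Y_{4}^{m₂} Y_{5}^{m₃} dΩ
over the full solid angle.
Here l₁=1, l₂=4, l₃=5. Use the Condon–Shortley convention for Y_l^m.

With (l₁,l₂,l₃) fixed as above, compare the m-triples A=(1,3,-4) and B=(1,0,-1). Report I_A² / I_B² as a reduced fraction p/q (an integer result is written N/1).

12/5

Shared (l₁,l₂,l₃)=(1,4,5): N and (l;000)² cancel in I_A²/I_B².
A: Δ = 0!·2!·8!/11! = 1/495; Racah Σ t=0..0: t=0:+1/10080 = 1/10080; ⇒ 3j(1 4 5; 1 3 -4)² = 4/55, sgn -1
B: Δ = 0!·2!·8!/11! = 1/495; Racah Σ t=0..0: t=0:+1/1152 = 1/1152; ⇒ 3j(1 4 5; 1 0 -1)² = 1/33, sgn +1
I_A²/I_B² = (4/55)/(1/33) = 12/5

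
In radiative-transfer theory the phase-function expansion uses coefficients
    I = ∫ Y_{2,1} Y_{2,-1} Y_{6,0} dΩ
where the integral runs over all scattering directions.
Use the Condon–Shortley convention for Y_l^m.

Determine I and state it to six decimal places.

0.000000

|2−2|≤6≤2+2 violated ⇒ I = 0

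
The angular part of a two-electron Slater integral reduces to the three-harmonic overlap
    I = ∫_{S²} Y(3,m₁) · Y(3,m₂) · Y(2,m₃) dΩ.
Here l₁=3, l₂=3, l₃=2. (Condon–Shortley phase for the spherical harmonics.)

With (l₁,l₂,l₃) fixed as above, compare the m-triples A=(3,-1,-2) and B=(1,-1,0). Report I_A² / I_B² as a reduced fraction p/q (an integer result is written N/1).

10/9

Shared (l₁,l₂,l₃)=(3,3,2): N and (l;000)² cancel in I_A²/I_B².
A: Δ = 4!·2!·2!/9! = 1/3780; Racah Σ t=0..0: t=0:+1/96 = 1/96; ⇒ 3j(3 3 2; 3 -1 -2)² = 1/42, sgn +1
B: Δ = 4!·2!·2!/9! = 1/3780; Racah Σ t=0..2: t=0:+1/96 t=1:−1/6 t=2:+1/16 = -3/32; ⇒ 3j(3 3 2; 1 -1 0)² = 3/140, sgn -1
I_A²/I_B² = (1/42)/(3/140) = 10/9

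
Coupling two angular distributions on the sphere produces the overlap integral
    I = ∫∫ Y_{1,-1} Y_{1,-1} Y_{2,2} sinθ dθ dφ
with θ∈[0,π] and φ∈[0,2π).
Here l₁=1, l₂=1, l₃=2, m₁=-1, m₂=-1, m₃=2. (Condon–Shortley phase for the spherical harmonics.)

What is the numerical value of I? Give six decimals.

Checks pass: Σm=0; 4 even; l₃=2∈[0,2].
(2·1+1)(2·1+1)(2·2+1) = 45
Δ: 0! 2! 2! / 5! → 1/30
sum: t=0:+1/1 = 1/1
3j²(1 1 2; 0 0 0) = Δ·Π!·Σ² = 2/15  (sign +1)
sum: t=0:+1/4 = 1/4
3j²(1 1 2; -1 -1 2) = Δ·Π!·Σ² = 1/5  (sign +1)
combine: 4πI² = 45·2/15·1/5 = 6/5
take √, sign +1: I = 0.30901936

0.309019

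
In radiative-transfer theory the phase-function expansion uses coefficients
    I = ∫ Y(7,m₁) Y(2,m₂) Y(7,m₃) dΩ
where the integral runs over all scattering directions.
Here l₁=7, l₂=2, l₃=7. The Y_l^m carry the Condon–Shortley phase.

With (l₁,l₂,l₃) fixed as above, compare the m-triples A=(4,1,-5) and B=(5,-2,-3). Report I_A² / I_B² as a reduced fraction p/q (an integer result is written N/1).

Same 7,2,7: normalisation and zero-m 3j drop out of the ratio.
A: Δ: 2! 12! 2! / 17! → 1/185640; sum: t=1:−1/14515200 t=2:+1/79833600 = -1/17740800; 3j²(7 2 7; 4 1 -5) = Δ·Π!·Σ² = 729/30940  (sign -1)
B: Δ: 2! 12! 2! / 17! → 1/185640; sum: t=0:+1/29030400 = 1/29030400; 3j²(7 2 7; 5 -2 -3) = Δ·Π!·Σ² = 99/7735  (sign +1)
I_A²/I_B² = (729/30940)/(99/7735) = 81/44

81/44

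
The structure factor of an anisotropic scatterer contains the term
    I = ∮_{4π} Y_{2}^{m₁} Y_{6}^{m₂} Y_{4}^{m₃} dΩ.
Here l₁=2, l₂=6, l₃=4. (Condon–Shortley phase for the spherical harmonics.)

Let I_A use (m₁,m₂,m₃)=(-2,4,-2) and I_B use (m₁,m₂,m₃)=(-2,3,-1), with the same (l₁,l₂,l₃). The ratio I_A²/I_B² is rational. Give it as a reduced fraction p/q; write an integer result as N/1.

Same 2,6,4: normalisation and zero-m 3j drop out of the ratio.
A: Δ: 4! 0! 8! / 13! → 1/6435; sum: t=4:+1/34560 = 1/34560; 3j²(2 6 4; -2 4 -2) = Δ·Π!·Σ² = 14/429  (sign +1)
B: Δ: 4! 0! 8! / 13! → 1/6435; sum: t=4:+1/17280 = 1/17280; 3j²(2 6 4; -2 3 -1) = Δ·Π!·Σ² = 14/715  (sign -1)
I_A²/I_B² = (14/429)/(14/715) = 5/3

5/3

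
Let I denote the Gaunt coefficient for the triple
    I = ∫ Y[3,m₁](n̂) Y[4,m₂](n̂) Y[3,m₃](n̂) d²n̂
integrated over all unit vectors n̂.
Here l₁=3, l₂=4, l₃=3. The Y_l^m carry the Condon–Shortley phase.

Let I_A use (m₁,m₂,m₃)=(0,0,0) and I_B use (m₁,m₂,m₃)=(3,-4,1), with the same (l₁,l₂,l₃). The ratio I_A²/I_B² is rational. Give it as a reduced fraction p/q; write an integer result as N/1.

l's match ⇒ only the (l;m) 3-j factors differ between A and B.
A: triangle coeff Δ(3,4,3) = 1/34650; Σ_t [1,3]: t=1:−1/72 t=2:+1/16 t=3:−1/72 = 5/144; (3j)²=2/77 [(3 4 3; 0 0 0)], sign=-1
B: triangle coeff Δ(3,4,3) = 1/34650; Σ_t [0,0]: t=0:+1/1152 = 1/1152; (3j)²=1/33 [(3 4 3; 3 -4 1)], sign=+1
I_A²/I_B² = (2/77)/(1/33) = 6/7

6/7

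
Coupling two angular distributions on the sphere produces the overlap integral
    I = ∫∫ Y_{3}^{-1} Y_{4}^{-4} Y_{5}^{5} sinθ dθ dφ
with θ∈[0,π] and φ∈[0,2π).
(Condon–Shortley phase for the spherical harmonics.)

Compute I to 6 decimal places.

m-sum 0 ✓  L=12 even ✓  1≤5≤7 ✓
Π(2lᵢ+1) = 7×9×11 = 693
triangle coeff Δ(3,4,5) = 1/180180
Σ_t [0,2]: t=0:+1/576 t=1:−1/144 t=2:+1/576 = -1/288
(3j)²=20/1001 [(3 4 5; 0 0 0)], sign=+1
Σ_t [0,0]: t=0:+1/34560 = 1/34560
(3j)²=14/429 [(3 4 5; -1 -4 5)], sign=+1
⇒ 4πI² = 840/1859
I = (+1)√(840/1859/(4π)) = 0.18962475

0.189625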